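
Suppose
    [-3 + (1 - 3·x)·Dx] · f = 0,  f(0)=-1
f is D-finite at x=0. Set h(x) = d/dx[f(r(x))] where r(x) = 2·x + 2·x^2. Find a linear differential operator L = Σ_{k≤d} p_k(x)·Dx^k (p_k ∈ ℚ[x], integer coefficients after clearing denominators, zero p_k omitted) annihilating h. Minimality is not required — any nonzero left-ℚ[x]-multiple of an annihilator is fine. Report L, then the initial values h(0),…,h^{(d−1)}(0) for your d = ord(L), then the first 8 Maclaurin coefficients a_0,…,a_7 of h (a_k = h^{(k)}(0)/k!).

f: a_k = -1, -3, -9, -27, -81, -243, -729, -2187, …
f∘r: x↦r, Dx↦Dx/r' in L_f ⇒ L₀.
Differentiate: ansatz ord ≤ ord L₀ ⇒ L.
L = (14 + 36·x + 36·x^2) + (-1 + 4·x + 18·x^2 + 12·x^3)·Dx  (order 1).
h: a_k = -6, -84, -864, -7920, -68040, -561168, -4499712, -35344512, …
ICs: h(0) = -6.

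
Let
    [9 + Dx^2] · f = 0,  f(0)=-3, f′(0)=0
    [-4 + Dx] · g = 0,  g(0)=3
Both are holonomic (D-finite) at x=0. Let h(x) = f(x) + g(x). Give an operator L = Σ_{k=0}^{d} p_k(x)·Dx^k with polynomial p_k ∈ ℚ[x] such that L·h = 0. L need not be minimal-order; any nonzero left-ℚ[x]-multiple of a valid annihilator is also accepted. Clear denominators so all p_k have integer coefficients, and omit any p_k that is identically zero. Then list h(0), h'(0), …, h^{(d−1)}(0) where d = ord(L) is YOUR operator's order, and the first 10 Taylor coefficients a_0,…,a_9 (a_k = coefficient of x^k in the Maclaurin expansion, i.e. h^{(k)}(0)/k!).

L = -36 + 9·Dx - 4·Dx^2 + Dx^3  (order 3).
h: a_k = 0, 12, 75/2, 32, 175/8, 128/5, 965/48, 1024/105, 1685/384, 2048/945, …
ICs: h(0) = 0, h′(0) = 12, h′′(0) = 75.

f: a_k = -3, 0, 27/2, 0, -81/8, 0, 243/80, 0, -2187/4480, 0, …
g: a_k = 3, 12, 24, 32, 32, 128/5, 256/15, 1024/105, 512/105, 2048/945, …
f+g: L₀ = lclm(L_f,L_g), ord ≤ 2+1.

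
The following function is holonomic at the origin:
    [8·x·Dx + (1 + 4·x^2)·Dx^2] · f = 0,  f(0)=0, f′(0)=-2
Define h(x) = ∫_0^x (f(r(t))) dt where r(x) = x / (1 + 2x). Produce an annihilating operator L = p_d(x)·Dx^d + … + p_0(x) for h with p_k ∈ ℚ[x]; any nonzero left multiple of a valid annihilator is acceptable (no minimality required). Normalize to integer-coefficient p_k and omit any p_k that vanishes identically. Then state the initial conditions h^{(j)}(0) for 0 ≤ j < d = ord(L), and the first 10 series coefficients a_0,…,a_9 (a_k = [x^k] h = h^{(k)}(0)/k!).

f: a_k = 0, -2, 0, 8/3, 0, -32/5, 0, 128/7, 0, -512/9, …
Change of var in L_f (x↦r) gives L₀.
∫: right-multiply L₀ by Dx.
L = (4 + 16·x)·Dx^2 + (1 + 4·x + 8·x^2)·Dx^3  (order 3).
h: a_k = 0, 0, -1, 4/3, -4/3, 0, 64/15, -256/21, 128/7, 0, …
ICs: h(0) = 0, h′(0) = 0, h′′(0) = -2.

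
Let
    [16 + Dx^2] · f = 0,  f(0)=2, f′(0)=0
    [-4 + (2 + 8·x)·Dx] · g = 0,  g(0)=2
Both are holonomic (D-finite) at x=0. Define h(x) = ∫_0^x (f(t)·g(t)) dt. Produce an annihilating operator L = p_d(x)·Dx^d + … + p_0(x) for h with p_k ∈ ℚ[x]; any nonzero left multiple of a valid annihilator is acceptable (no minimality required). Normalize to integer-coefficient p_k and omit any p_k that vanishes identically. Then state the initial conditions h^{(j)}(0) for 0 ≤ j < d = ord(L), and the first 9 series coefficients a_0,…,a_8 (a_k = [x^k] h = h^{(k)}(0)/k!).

L = (28 + 128·x + 256·x^2)·Dx + (-4 - 16·x)·Dx^2 + (1 + 8·x + 16·x^2)·Dx^3  (order 3).
h: a_k = 0, 4, 4, -40/3, -12, 40/3, 104/9, -5584/315, 1604/45, …
ICs: h(0) = 0, h′(0) = 4, h′′(0) = 8.

f: a_k = 2, 0, -16, 0, 64/3, 0, -512/45, 0, 1024/315, …
g: a_k = 2, 4, -4, 8, -20, 56, -168, 528, -1716, …
Sym-product of L_f,L_g gives L₀ (≤ ord 2).
∫: right-multiply L₀ by Dx.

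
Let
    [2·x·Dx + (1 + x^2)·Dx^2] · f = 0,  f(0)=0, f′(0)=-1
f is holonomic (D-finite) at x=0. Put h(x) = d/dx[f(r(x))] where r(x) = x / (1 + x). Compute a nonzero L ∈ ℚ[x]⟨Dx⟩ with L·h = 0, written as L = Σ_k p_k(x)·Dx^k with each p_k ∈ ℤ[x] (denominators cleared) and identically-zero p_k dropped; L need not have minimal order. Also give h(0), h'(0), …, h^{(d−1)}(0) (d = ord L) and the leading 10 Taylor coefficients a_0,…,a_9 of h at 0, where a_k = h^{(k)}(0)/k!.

L = (2 + 4·x) + (1 + 2·x + 2·x^2)·Dx  (order 1).
h: a_k = -1, 2, -2, 0, 4, -8, 8, 0, -16, 32, …
ICs: h(0) = -1.

f: a_k = 0, -1, 0, 1/3, 0, -1/5, 0, 1/7, 0, -1/9, …
Change of var in L_f (x↦r) gives L₀.
h₀' ⇒ L via d/dx closure of L₀.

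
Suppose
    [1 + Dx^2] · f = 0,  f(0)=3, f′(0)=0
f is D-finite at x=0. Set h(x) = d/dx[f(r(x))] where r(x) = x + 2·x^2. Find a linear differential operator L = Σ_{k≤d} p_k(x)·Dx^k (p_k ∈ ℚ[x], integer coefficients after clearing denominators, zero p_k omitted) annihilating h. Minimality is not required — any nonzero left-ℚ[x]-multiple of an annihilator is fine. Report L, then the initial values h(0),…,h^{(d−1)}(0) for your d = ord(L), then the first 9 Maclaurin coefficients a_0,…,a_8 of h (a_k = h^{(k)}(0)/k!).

f: a_k = 3, 0, -3/2, 0, 1/8, 0, -1/240, 0, 1/13440, …
Change of var in L_f (x↦r) gives L₀.
Differentiate: ansatz ord ≤ ord L₀ ⇒ L.
L = (49 + 16·x + 96·x^2 + 256·x^3 + 256·x^4) + (-12 - 48·x)·Dx + (1 + 8·x + 16·x^2)·Dx^2  (order 2).
h: a_k = 0, -3, -18, -47/2, 5, 719/40, 553/20, 23521/1680, -1677/280, …
ICs: h(0) = 0, h′(0) = -3.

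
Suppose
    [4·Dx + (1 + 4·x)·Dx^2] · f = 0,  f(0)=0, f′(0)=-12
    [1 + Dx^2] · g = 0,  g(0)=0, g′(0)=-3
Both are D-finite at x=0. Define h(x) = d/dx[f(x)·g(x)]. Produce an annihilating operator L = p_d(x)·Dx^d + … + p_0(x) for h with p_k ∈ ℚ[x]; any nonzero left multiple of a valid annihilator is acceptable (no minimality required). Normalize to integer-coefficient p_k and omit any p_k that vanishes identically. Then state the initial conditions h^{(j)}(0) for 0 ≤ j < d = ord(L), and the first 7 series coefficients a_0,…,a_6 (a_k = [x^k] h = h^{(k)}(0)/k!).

f: a_k = 0, -12, 24, -64, 192, -3072/5, 2048, …
g: a_k = 0, -3, 0, 1/2, 0, -1/40, 0, …
Product ⇒ symmetric product L₀, ord ≤ 4.
h=h₀': d/dx-closure on L₀ ⇒ L.
L = (-12355 - 1064·x - 6288·x^2 - 16128·x^3 - 13568·x^4 + 6144·x^5 + 4096·x^6) + (-3384 - 15968·x - 14080·x^2 - 15360·x^3 + 10240·x^4 + 8192·x^5)·Dx + (-12502 - 2384·x - 10016·x^2 - 19968·x^3 - 14848·x^4 + 12288·x^5 + 8192·x^6)·Dx^2 + (-3384 - 15968·x - 14080·x^2 - 15360·x^3 + 10240·x^4 + 8192·x^5)·Dx^3 + (-147 - 1320·x - 3728·x^2 - 3840·x^3 - 1280·x^4 + 6144·x^5 + 4096·x^6)·Dx^4  (order 4).
h: a_k = 0, 72, -216, 744, -2820, 10869, -211701/5, …
ICs: h(0) = 0, h′(0) = 72, h′′(0) = -432, h′′′(0) = 4464.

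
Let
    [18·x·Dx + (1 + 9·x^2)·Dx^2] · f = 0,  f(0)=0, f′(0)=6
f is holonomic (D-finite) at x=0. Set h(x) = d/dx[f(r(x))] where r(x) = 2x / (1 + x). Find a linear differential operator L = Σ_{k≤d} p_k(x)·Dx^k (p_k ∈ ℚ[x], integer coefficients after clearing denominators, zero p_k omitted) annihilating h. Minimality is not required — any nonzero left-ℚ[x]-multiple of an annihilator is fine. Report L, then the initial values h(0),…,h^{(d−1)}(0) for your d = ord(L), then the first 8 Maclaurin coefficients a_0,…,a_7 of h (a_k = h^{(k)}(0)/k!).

f: a_k = 0, 6, 0, -18, 0, 486/5, 0, -4374/7, …
f∘r: x↦r, Dx↦Dx/r' in L_f ⇒ L₀.
h=h₀': d/dx-closure on L₀ ⇒ L.
L = (2 + 74·x) + (1 + 2·x + 37·x^2)·Dx  (order 1).
h: a_k = 12, -24, -396, 1680, 11292, -84744, -248316, 3632160, …
ICs: h(0) = 12.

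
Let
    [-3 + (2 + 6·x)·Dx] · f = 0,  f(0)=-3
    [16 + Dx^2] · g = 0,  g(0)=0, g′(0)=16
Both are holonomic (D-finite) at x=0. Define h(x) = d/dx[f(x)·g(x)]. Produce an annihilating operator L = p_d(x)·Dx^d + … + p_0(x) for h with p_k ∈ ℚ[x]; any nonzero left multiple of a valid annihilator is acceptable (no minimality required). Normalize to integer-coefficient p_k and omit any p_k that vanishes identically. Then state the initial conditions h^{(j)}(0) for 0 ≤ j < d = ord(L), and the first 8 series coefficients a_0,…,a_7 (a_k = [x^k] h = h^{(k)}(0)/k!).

L = (9613 + 83712·x + 273024·x^2 + 442368·x^3 + 331776·x^4) + (-444 - 5940·x - 20736·x^2 - 20736·x^3)·Dx + (364 + 3720·x + 14796·x^2 + 27648·x^3 + 20736·x^4)·Dx^2  (order 2).
h: a_k = -48, -144, 546, 444, -3781/8, -61569/40, 3137023/960, -855943/112, …
ICs: h(0) = -48, h′(0) = -144.

f: a_k = -3, -9/2, 27/8, -81/16, 1215/128, -5103/256, 45927/1024, -216513/2048, …
g: a_k = 0, 16, 0, -128/3, 0, 512/15, 0, -4096/315, …
Sym-product of L_f,L_g gives L₀ (≤ ord 2).
h₀' ⇒ L via d/dx closure of L₀.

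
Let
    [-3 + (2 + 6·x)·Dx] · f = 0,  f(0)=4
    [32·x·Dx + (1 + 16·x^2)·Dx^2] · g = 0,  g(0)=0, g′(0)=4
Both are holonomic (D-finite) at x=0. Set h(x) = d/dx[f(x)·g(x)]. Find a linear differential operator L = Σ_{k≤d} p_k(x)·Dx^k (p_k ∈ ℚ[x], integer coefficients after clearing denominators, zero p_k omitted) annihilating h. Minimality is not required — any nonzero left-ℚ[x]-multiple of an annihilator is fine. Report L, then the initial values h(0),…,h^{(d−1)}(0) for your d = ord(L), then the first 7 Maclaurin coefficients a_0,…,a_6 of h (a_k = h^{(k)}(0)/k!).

f: a_k = 4, 6, -9/2, 27/4, -405/32, 1701/64, -15309/256, …
g: a_k = 0, 4, 0, -64/3, 0, 1024/5, 0, …
f·g: L₀ = L_f ⊗_s L_g, ord ≤ 1·2.
h₀' ⇒ L via d/dx closure of L₀.
L = (303 + 5760·x - 7200·x^2 - 55296·x^3 - 20736·x^4) + (364 + 3780·x + 4992·x^2 - 64512·x^3 - 193536·x^4 - 82944·x^5)·Dx + (36 - 40·x - 828·x^2 - 4096·x^3 - 24192·x^4 - 55296·x^5 - 27648·x^6)·Dx^2  (order 2).
h: a_k = 16, 48, -310, -404, 34583/8, 285867/40, -22966919/320, …
ICs: h(0) = 16, h′(0) = 48.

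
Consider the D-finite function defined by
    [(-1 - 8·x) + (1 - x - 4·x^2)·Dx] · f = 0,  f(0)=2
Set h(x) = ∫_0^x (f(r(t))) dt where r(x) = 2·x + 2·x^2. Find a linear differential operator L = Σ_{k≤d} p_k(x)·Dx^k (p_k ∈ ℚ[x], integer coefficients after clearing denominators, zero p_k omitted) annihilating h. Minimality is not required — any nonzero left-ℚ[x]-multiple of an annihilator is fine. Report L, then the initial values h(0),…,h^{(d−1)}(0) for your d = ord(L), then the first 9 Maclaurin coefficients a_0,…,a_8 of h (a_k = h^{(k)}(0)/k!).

f: a_k = 2, 2, 10, 18, 58, 130, 362, 882, 2330, …
h₀=f(r): pull back L_f along r ⇒ L₀.
Integrate: L := L₀·Dx.
L = (2 + 36·x + 96·x^2 + 64·x^3)·Dx + (-1 + 2·x + 18·x^2 + 32·x^3 + 16·x^4)·Dx^2  (order 2).
h: a_k = 0, 2, 2, 44/3, 56, 280, 1384, 49680/7, 37152, …
ICs: h(0) = 0, h′(0) = 2.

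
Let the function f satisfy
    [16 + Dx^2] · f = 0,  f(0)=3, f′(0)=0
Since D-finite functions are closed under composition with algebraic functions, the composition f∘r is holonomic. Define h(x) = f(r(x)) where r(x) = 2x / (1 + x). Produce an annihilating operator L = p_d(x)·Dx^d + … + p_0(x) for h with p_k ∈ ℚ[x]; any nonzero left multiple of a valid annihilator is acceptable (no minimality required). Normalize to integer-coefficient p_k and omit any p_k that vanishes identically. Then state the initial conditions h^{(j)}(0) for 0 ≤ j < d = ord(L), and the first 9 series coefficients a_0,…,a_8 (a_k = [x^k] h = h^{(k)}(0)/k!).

L = 64 + (2 + 6·x + 6·x^2 + 2·x^3)·Dx + (1 + 4·x + 6·x^2 + 4·x^3 + x^4)·Dx^2  (order 2).
h: a_k = 3, 0, -96, 192, 224, -1664, 53216/15, -15552/5, -466336/105, …
ICs: h(0) = 3, h′(0) = 0.

f: a_k = 3, 0, -24, 0, 32, 0, -256/15, 0, 512/105, …
f∘r: x↦r, Dx↦Dx/r' in L_f ⇒ L₀.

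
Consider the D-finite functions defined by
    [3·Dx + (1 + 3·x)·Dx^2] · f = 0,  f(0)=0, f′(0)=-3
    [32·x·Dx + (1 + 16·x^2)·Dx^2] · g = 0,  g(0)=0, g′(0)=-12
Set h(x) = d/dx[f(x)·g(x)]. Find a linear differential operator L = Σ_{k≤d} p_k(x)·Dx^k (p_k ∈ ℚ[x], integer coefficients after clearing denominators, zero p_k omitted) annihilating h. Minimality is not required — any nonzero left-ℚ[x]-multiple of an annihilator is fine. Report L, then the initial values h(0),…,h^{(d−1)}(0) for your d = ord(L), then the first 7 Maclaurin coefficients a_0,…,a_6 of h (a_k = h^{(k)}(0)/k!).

L = (15744 + 89280·x + 811008·x^2 + 5299200·x^3 + 13271040·x^4 + 17252352·x^5 + 21233664·x^7) + (4258 + 91200·x + 775488·x^2 + 4635648·x^3 + 18247680·x^4 + 41140224·x^5 + 46448640·x^6 + 21233664·x^7 + 74317824·x^8)·Dx + (492 + 12548·x + 131328·x^2 + 747968·x^3 + 3219456·x^4 + 10146816·x^5 + 21233664·x^6 + 24920064·x^7 + 21233664·x^8 + 42467328·x^9)·Dx^2 + (73 + 822·x + 6161·x^2 + 34944·x^3 + 151168·x^4 + 500736·x^5 + 1322496·x^6 + 2654208·x^7 + 3244032·x^8 + 3538944·x^9 + 5308416·x^10)·Dx^3  (order 3).
h: a_k = 0, 72, -162, -336, 225, 55512/5, -102438/5, …
ICs: h(0) = 0, h′(0) = 72, h′′(0) = -324.

f: a_k = 0, -3, 9/2, -9, 81/4, -243/5, 243/2, …
g: a_k = 0, -12, 0, 64, 0, -3072/5, 0, …
L₀ := L_f ⊗_s L_g (sym. prod.), ord ≤ 4.
Derive L from L₀ (diff closure).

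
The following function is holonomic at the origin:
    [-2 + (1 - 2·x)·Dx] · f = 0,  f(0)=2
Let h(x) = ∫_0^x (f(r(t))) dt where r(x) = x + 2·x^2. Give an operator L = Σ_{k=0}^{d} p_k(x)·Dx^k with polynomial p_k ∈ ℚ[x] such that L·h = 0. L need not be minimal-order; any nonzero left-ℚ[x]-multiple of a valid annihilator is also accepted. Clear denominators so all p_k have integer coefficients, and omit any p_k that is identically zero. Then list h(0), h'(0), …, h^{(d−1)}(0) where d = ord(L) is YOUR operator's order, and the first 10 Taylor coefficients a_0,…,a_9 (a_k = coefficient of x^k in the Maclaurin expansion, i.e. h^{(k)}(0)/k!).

f: a_k = 2, 4, 8, 16, 32, 64, 128, 256, 512, 1024, …
f∘r: x↦r, Dx↦Dx/r' in L_f ⇒ L₀.
h=∫h₀ ⇒ L = L₀·Dx.
L = (2 + 8·x)·Dx + (-1 + 2·x + 4·x^2)·Dx^2  (order 2).
h: a_k = 0, 2, 2, 16/3, 12, 32, 256/3, 1664/7, 672, 17408/9, …
ICs: h(0) = 0, h′(0) = 2.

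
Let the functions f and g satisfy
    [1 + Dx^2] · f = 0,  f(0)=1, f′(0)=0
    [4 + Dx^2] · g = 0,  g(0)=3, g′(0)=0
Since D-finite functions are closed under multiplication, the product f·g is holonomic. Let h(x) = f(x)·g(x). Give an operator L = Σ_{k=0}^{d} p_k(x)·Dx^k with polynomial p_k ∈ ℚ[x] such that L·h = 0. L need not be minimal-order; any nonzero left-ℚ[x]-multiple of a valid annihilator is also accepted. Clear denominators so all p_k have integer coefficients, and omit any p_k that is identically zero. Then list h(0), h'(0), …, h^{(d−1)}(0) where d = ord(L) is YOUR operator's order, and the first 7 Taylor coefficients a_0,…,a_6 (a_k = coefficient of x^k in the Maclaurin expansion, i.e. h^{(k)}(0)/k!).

f: a_k = 1, 0, -1/2, 0, 1/24, 0, -1/720, …
g: a_k = 3, 0, -6, 0, 2, 0, -4/15, …
h₀=f·g: eliminate ⇒ L₀, order ≤ 2·2.
L = 9 + 10·Dx^2 + Dx^4  (order 4).
h: a_k = 3, 0, -15/2, 0, 41/8, 0, -73/48, …
ICs: h(0) = 3, h′(0) = 0, h′′(0) = -15, h′′′(0) = 0.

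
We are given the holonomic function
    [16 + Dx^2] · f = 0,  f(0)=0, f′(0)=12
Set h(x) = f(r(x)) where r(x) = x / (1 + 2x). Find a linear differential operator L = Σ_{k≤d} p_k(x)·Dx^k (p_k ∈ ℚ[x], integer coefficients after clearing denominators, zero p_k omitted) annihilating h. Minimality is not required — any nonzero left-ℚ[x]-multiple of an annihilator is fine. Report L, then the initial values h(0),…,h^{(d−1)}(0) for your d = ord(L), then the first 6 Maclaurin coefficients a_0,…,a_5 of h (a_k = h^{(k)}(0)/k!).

L = 16 + (4 + 24·x + 48·x^2 + 32·x^3)·Dx + (1 + 8·x + 24·x^2 + 32·x^3 + 16·x^4)·Dx^2  (order 2).
h: a_k = 0, 12, -24, 16, 96, -2752/5, …
ICs: h(0) = 0, h′(0) = 12.

f: a_k = 0, 12, 0, -32, 0, 128/5, …
L₀ from L_f via x↦r, Dx↦r'^{-1}Dx.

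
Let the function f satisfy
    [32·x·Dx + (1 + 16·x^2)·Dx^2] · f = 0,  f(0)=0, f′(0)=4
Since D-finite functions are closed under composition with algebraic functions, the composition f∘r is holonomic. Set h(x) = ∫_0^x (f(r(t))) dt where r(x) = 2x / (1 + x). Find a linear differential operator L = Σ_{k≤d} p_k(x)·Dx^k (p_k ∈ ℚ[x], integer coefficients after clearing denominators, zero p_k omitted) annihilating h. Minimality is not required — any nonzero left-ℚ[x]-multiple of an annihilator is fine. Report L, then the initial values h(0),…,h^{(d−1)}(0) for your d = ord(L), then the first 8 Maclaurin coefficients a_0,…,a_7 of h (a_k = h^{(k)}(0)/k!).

f: a_k = 0, 4, 0, -64/3, 0, 1024/5, 0, -16384/7, …
f∘r: x↦r, Dx↦Dx/r' in L_f ⇒ L₀.
∫: right-multiply L₀ by Dx.
L = (2 + 130·x)·Dx^2 + (1 + 2·x + 65·x^2)·Dx^3  (order 3).
h: a_k = 0, 0, 4, -8/3, -122/3, 504/5, 13844/15, -93208/21, …
ICs: h(0) = 0, h′(0) = 0, h′′(0) = 8.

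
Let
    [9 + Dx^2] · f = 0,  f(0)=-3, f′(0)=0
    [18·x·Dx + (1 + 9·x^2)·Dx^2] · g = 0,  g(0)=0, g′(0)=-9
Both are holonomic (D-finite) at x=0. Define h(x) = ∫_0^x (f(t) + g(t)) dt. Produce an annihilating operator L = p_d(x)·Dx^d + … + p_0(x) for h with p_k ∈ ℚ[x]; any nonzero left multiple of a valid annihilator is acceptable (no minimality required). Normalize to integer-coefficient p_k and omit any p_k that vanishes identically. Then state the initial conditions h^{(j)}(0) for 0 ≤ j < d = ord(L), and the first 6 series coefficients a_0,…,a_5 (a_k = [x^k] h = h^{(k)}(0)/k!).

f: a_k = -3, 0, 27/2, 0, -81/8, 0, …
g: a_k = 0, -9, 0, 27, 0, -729/5, …
h₀=f+g: left-lcm gives L₀, ord ≤ 4.
h=∫₀ˣh₀: take L = L₀·Dx.
L = (-1782·x + 20412·x^3 + 13122·x^5)·Dx^2 + (-9 + 567·x^2 + 6561·x^4 + 6561·x^6)·Dx^3 + (-198·x + 2268·x^3 + 1458·x^5)·Dx^4 + (-1 + 63·x^2 + 729·x^4 + 729·x^6)·Dx^5  (order 5).
h: a_k = 0, -3, -9/2, 9/2, 27/4, -81/40, …
ICs: h(0) = 0, h′(0) = -3, h′′(0) = -9, h′′′(0) = 27, h′′′′(0) = 162.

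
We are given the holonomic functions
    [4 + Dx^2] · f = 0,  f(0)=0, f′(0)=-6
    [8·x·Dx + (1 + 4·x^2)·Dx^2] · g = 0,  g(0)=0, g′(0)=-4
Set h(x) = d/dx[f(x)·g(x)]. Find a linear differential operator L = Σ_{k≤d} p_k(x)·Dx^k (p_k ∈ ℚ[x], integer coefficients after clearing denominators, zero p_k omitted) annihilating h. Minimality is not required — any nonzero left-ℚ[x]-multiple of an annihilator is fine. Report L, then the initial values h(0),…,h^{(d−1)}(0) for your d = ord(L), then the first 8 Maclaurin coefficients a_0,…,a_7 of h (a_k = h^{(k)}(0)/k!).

f: a_k = 0, -6, 0, 4, 0, -4/5, 0, 8/105, …
g: a_k = 0, -4, 0, 16/3, 0, -64/5, 0, 256/7, …
f·g: L₀ = L_f ⊗_s L_g, ord ≤ 2·2.
Derive L from L₀ (diff closure).
L = (880 + 9408·x^2 + 59008·x^4 + 49152·x^6 + 24576·x^8 + 16384·x^10 + 32768·x^12) + (544·x + 9088·x^3 + 35840·x^5 + 40960·x^7 + 40960·x^9 + 32768·x^11)·Dx + (240 + 2720·x^2 + 17088·x^4 + 18944·x^6 + 16384·x^8 + 16384·x^10 + 16384·x^12)·Dx^2 + (136·x + 2272·x^3 + 8960·x^5 + 10240·x^7 + 10240·x^9 + 8192·x^11)·Dx^3 + (5 + 92·x^2 + 584·x^4 + 1664·x^6 + 2560·x^8 + 3072·x^10 + 2048·x^12)·Dx^4  (order 4).
h: a_k = 0, 48, 0, -192, 0, 608, 0, -11008/5, …
ICs: h(0) = 0, h′(0) = 48, h′′(0) = 0, h′′′(0) = -1152.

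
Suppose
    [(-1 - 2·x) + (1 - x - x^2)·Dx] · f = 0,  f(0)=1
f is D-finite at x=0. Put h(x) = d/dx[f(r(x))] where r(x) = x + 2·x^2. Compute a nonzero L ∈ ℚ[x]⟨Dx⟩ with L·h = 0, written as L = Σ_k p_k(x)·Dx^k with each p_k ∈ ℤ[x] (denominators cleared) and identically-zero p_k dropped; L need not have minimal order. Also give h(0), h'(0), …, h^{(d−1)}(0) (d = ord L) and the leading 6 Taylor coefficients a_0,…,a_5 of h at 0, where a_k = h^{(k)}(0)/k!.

f: a_k = 1, 1, 2, 3, 5, 8, …
Substitute x→r, Dx→(1/r')Dx; clear ⇒ L₀.
h=h₀': d/dx-closure on L₀ ⇒ L.
L = (8 + 42·x + 126·x^2 + 208·x^3 + 408·x^4 + 480·x^5 + 320·x^6) + (-1 - 5·x - 3·x^2 + 18·x^3 + 80·x^4 + 120·x^5 + 112·x^6 + 64·x^7)·Dx  (order 1).
h: a_k = 1, 8, 33, 124, 420, 1422, …
ICs: h(0) = 1.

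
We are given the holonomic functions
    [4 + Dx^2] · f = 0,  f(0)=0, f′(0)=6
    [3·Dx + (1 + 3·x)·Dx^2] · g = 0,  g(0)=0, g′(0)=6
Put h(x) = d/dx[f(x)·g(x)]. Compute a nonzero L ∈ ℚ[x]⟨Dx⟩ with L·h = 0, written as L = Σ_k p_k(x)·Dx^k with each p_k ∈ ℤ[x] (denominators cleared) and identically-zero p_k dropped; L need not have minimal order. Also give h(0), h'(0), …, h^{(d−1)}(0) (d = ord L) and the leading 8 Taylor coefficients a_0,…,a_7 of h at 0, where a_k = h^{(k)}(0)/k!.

f: a_k = 0, 6, 0, -4, 0, 4/5, 0, -8/105, …
g: a_k = 0, 6, -9, 18, -81/2, 486/5, -243, 4374/7, …
f·g: L₀ = L_f ⊗_s L_g, ord ≤ 2·2.
h₀' ⇒ L via d/dx closure of L₀.
L = (-21880 - 49536·x - 195264·x^2 - 252288·x^3 + 225504·x^4 + 746496·x^5 + 373248·x^6) + (-9384 - 44856·x - 47520·x^2 + 90720·x^3 + 311040·x^4 + 186624·x^5)·Dx + (-6026 - 16344·x - 53892·x^2 - 32832·x^3 + 182736·x^4 + 373248·x^5 + 186624·x^6)·Dx^2 + (-2346 - 11214·x - 11880·x^2 + 22680·x^3 + 77760·x^4 + 46656·x^5)·Dx^3 + (-139 - 990·x - 1269·x^2 + 7560·x^3 + 31590·x^4 + 46656·x^5 + 23328·x^6)·Dx^4  (order 4).
h: a_k = 0, 72, -162, 336, -1035, 3096, -45612/5, 188960/7, …
ICs: h(0) = 0, h′(0) = 72, h′′(0) = -324, h′′′(0) = 2016.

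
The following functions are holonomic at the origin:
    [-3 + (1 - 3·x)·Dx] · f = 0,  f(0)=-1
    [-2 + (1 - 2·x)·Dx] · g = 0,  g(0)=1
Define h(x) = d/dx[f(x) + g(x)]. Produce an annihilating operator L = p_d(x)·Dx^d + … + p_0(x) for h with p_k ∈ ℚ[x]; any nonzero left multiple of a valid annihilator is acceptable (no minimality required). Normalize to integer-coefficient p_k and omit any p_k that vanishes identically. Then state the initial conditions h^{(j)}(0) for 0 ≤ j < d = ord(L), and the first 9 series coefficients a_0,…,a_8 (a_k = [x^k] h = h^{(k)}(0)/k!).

L = 36 + (-15 + 36·x)·Dx + (1 - 5·x + 6·x^2)·Dx^2  (order 2).
h: a_k = -1, -10, -57, -260, -1055, -3990, -14413, -50440, -172539, …
ICs: h(0) = -1, h′(0) = -10.

f: a_k = -1, -3, -9, -27, -81, -243, -729, -2187, -6561, …
g: a_k = 1, 2, 4, 8, 16, 32, 64, 128, 256, …
f+g: L₀ = lclm(L_f,L_g), ord ≤ 1+1.
Differentiate: ansatz ord ≤ ord L₀ ⇒ L.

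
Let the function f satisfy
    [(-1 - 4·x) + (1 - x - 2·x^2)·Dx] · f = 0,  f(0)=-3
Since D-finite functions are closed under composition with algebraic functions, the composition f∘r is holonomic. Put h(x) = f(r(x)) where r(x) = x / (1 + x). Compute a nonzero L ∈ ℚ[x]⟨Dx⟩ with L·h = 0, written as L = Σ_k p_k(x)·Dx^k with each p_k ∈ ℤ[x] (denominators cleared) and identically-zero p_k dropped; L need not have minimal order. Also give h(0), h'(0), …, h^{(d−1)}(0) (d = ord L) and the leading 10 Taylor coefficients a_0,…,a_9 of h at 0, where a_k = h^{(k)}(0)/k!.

f: a_k = -3, -3, -9, -15, -33, -63, -129, -255, -513, -1023, …
h₀=f(r): pull back L_f along r ⇒ L₀.
L = (1 + 5·x) + (-1 - 2·x + x^2 + 2·x^3)·Dx  (order 1).
h: a_k = -3, -3, -6, 0, -12, 12, -36, 60, -132, 252, …
ICs: h(0) = -3.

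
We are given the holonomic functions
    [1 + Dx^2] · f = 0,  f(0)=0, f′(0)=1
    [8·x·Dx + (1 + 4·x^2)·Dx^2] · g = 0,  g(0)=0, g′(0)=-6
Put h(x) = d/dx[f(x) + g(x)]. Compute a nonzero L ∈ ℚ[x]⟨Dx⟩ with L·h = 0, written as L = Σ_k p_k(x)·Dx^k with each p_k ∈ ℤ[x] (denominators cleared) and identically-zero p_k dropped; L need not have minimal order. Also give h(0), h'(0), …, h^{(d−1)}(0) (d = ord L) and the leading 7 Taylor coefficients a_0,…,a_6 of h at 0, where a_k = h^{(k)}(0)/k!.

L = (-376·x + 1600·x^3 + 128·x^5) + (-7 + 76·x^2 + 432·x^4 + 64·x^6)·Dx + (-376·x + 1600·x^3 + 128·x^5)·Dx^2 + (-7 + 76·x^2 + 432·x^4 + 64·x^6)·Dx^3  (order 3).
h: a_k = -5, 0, 47/2, 0, -2303/24, 0, 276479/720, …
ICs: h(0) = -5, h′(0) = 0, h′′(0) = 47.

f: a_k = 0, 1, 0, -1/6, 0, 1/120, 0, …
g: a_k = 0, -6, 0, 8, 0, -96/5, 0, …
L₀ := lclm(L_f,L_g); ord L₀ ≤ 2+2.
Derive L from L₀ (diff closure).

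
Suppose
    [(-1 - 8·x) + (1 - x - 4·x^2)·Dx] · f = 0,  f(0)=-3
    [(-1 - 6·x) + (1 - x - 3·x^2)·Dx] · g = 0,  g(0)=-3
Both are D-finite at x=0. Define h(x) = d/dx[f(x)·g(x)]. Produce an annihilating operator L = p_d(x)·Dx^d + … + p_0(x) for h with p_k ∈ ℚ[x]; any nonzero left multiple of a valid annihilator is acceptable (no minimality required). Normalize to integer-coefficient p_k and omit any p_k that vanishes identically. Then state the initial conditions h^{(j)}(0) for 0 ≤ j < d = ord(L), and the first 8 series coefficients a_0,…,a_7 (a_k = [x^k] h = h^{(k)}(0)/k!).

L = (20 + 30·x - 12·x^2 - 768·x^3 - 708·x^4 + 2520·x^5 + 2880·x^6) + (-2 - 8·x + 57·x^2 + 64·x^3 - 330·x^4 - 285·x^5 + 588·x^6 + 576·x^7)·Dx  (order 1).
h: a_k = 18, 180, 675, 3024, 10080, 35478, 111510, 353232, …
ICs: h(0) = 18.

f: a_k = -3, -3, -15, -27, -87, -195, -543, -1323, …
g: a_k = -3, -3, -12, -21, -57, -120, -291, -651, …
Sym-product of L_f,L_g gives L₀ (≤ ord 1).
Differentiate: ansatz ord ≤ ord L₀ ⇒ L.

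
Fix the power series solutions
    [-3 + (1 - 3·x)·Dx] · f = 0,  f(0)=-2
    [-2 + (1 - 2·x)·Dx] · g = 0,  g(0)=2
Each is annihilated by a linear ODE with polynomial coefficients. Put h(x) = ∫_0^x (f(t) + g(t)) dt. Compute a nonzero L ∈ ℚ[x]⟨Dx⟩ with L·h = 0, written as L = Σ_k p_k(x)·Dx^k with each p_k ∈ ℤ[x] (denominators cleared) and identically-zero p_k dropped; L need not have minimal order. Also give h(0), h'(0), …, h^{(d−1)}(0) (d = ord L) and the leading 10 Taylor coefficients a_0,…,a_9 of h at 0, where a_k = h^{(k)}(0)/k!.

f: a_k = -2, -6, -18, -54, -162, -486, -1458, -4374, -13122, -39366, …
g: a_k = 2, 4, 8, 16, 32, 64, 128, 256, 512, 1024, …
L₀ := lclm(L_f,L_g); ord L₀ ≤ 1+1.
h=∫h₀ ⇒ L = L₀·Dx.
L = -12·Dx + (10 - 24·x)·Dx^2 + (-1 + 5·x - 6·x^2)·Dx^3  (order 3).
h: a_k = 0, 0, -1, -10/3, -19/2, -26, -211/3, -190, -2059/4, -12610/9, …
ICs: h(0) = 0, h′(0) = 0, h′′(0) = -2.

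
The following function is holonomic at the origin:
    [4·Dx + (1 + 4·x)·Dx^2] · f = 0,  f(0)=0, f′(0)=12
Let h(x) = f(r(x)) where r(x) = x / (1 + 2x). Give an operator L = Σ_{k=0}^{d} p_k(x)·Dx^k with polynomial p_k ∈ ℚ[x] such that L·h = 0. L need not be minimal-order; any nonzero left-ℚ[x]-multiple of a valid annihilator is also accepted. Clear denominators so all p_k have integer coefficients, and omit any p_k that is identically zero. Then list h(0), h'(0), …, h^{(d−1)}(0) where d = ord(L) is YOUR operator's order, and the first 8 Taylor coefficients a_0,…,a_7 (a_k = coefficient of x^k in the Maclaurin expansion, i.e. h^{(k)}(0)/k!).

f: a_k = 0, 12, -24, 64, -192, 3072/5, -2048, 49152/7, …
Substitute x→r, Dx→(1/r')Dx; clear ⇒ L₀.
L = (8 + 24·x)·Dx + (1 + 8·x + 12·x^2)·Dx^2  (order 2).
h: a_k = 0, 12, -48, 208, -960, 23232/5, -23296, 839424/7, …
ICs: h(0) = 0, h′(0) = 12.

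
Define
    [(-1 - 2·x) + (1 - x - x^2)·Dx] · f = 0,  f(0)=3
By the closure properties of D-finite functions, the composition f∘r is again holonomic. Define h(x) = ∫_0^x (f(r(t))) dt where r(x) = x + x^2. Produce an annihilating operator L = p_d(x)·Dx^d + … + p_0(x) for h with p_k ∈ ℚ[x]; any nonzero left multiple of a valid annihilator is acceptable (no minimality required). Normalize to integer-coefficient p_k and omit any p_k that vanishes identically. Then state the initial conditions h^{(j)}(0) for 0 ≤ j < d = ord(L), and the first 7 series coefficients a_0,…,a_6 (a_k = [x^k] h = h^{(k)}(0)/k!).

L = (1 + 4·x + 6·x^2 + 4·x^3)·Dx + (-1 + x + 2·x^2 + 2·x^3 + x^4)·Dx^2  (order 2).
h: a_k = 0, 3, 3/2, 3, 21/4, 48/5, 37/2, …
ICs: h(0) = 0, h′(0) = 3.

f: a_k = 3, 3, 6, 9, 15, 24, 39, …
L₀ from L_f via x↦r, Dx↦r'^{-1}Dx.
h=∫h₀ ⇒ L = L₀·Dx.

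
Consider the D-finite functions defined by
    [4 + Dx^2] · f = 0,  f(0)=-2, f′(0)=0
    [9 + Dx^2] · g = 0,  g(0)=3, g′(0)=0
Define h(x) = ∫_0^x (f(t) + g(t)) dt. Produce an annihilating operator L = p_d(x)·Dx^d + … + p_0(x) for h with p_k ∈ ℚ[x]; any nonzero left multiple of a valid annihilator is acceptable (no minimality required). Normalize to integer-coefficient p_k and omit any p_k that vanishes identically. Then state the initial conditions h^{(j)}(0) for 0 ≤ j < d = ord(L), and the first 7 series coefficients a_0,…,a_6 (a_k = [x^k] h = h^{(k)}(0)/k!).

L = 36·Dx + 13·Dx^3 + Dx^5  (order 5).
h: a_k = 0, 1, 0, -19/6, 0, 211/120, 0, …
ICs: h(0) = 0, h′(0) = 1, h′′(0) = 0, h′′′(0) = -19, h′′′′(0) = 0.

f: a_k = -2, 0, 4, 0, -4/3, 0, 8/45, …
g: a_k = 3, 0, -27/2, 0, 81/8, 0, -243/80, …
Sum ⇒ L₀ = lclm(L_f,L_g) in ℚ(x)⟨Dx⟩.
Integrate: L := L₀·Dx.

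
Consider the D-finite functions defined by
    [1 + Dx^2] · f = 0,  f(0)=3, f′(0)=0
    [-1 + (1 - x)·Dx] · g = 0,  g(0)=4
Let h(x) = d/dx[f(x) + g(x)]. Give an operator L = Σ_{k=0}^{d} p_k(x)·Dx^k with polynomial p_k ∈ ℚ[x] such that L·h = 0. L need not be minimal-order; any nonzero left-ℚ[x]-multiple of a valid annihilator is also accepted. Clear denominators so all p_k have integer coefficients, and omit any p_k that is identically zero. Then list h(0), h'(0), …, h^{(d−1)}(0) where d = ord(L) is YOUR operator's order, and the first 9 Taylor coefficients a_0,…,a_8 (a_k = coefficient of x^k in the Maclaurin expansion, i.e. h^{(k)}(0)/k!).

L = (26 - 4·x + 2·x^2) + (-7 + 9·x - 3·x^2 + x^3)·Dx + (26 - 4·x + 2·x^2)·Dx^2 + (-7 + 9·x - 3·x^2 + x^3)·Dx^3  (order 3).
h: a_k = 4, 5, 12, 33/2, 20, 959/40, 28, 53761/1680, 36, …
ICs: h(0) = 4, h′(0) = 5, h′′(0) = 24.

f: a_k = 3, 0, -3/2, 0, 1/8, 0, -1/240, 0, 1/13440, …
g: a_k = 4, 4, 4, 4, 4, 4, 4, 4, 4, …
L₀ := lclm(L_f,L_g); ord L₀ ≤ 2+1.
h₀' ⇒ L via d/dx closure of L₀.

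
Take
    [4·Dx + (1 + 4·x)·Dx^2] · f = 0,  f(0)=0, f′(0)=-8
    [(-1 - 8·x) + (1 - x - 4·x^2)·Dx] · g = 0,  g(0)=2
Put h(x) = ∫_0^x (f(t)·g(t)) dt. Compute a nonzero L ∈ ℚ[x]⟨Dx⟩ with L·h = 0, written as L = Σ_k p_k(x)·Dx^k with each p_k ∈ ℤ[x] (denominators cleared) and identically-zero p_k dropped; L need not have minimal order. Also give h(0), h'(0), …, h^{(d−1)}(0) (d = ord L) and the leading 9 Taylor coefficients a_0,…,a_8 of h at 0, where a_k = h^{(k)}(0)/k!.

L = (12 + 64·x)·Dx + (-2 + 28·x + 80·x^2)·Dx^2 + (-1 - 3·x + 8·x^2 + 16·x^3)·Dx^3  (order 3).
h: a_k = 0, 0, -8, 16/3, -100/3, 112/3, -8744/45, 34672/105, -10250/7, …
ICs: h(0) = 0, h′(0) = 0, h′′(0) = -16.

f: a_k = 0, -8, 16, -128/3, 128, -2048/5, 4096/3, -32768/7, 16384, …
g: a_k = 2, 2, 10, 18, 58, 130, 362, 882, 2330, …
f·g: L₀ = L_f ⊗_s L_g, ord ≤ 2·1.
h=∫h₀ ⇒ L = L₀·Dx.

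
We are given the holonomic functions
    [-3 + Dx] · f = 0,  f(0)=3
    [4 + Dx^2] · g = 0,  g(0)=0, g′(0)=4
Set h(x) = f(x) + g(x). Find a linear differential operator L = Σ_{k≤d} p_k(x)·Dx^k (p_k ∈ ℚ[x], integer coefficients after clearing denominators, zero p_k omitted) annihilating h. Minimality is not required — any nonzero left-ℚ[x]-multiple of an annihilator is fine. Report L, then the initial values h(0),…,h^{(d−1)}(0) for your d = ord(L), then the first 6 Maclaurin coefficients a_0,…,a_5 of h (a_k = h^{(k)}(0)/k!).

f: a_k = 3, 9, 27/2, 27/2, 81/8, 243/40, …
g: a_k = 0, 4, 0, -8/3, 0, 8/15, …
h₀=f+g: left-lcm gives L₀, ord ≤ 3.
L = -12 + 4·Dx - 3·Dx^2 + Dx^3  (order 3).
h: a_k = 3, 13, 27/2, 65/6, 81/8, 793/120, …
ICs: h(0) = 3, h′(0) = 13, h′′(0) = 27.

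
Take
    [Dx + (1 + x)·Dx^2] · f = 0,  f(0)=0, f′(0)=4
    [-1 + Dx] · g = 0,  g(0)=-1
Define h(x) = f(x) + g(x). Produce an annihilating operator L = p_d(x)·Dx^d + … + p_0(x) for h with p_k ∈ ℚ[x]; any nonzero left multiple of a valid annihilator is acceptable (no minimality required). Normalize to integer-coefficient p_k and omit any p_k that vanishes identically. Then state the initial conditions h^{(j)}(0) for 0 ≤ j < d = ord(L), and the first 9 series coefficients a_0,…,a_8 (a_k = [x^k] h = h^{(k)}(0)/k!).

L = (-3 - x)·Dx + (1 - 2·x - x^2)·Dx^2 + (2 + 3·x + x^2)·Dx^3  (order 3).
h: a_k = -1, 3, -5/2, 7/6, -25/24, 19/24, -481/720, 2879/5040, -20161/40320, …
ICs: h(0) = -1, h′(0) = 3, h′′(0) = -5.

f: a_k = 0, 4, -2, 4/3, -1, 4/5, -2/3, 4/7, -1/2, …
g: a_k = -1, -1, -1/2, -1/6, -1/24, -1/120, -1/720, -1/5040, -1/40320, …
L₀ := lclm(L_f,L_g); ord L₀ ≤ 2+1.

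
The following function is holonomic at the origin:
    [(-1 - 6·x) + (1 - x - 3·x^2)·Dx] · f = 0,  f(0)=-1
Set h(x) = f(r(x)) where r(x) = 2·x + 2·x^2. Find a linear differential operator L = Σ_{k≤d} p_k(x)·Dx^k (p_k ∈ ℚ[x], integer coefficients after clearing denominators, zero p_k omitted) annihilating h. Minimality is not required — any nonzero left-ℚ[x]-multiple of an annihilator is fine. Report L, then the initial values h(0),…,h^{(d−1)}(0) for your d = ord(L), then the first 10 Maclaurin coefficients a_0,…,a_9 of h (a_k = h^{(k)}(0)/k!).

f: a_k = -1, -1, -4, -7, -19, -40, -97, -217, -508, -1159, …
Change of var in L_f (x↦r) gives L₀.
L = (2 + 28·x + 72·x^2 + 48·x^3) + (-1 + 2·x + 14·x^2 + 24·x^3 + 12·x^4)·Dx  (order 1).
h: a_k = -1, -2, -18, -88, -488, -2664, -14488, -79040, -430704, -2347648, …
ICs: h(0) = -1.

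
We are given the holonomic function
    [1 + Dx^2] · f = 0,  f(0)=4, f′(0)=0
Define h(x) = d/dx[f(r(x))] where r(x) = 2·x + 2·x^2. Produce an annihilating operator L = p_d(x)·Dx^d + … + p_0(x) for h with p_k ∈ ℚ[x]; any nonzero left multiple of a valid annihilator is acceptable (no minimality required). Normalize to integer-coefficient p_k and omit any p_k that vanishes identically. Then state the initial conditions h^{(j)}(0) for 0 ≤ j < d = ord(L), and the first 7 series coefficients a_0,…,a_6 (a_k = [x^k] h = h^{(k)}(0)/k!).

f: a_k = 4, 0, -2, 0, 1/6, 0, -1/180, …
Substitute x→r, Dx→(1/r')Dx; clear ⇒ L₀.
Differentiate: ansatz ord ≤ ord L₀ ⇒ L.
L = (16 + 32·x + 96·x^2 + 128·x^3 + 64·x^4) + (-6 - 12·x)·Dx + (1 + 4·x + 4·x^2)·Dx^2  (order 2).
h: a_k = 0, -16, -48, -64/3, 160/3, 1408/15, 896/15, …
ICs: h(0) = 0, h′(0) = -16.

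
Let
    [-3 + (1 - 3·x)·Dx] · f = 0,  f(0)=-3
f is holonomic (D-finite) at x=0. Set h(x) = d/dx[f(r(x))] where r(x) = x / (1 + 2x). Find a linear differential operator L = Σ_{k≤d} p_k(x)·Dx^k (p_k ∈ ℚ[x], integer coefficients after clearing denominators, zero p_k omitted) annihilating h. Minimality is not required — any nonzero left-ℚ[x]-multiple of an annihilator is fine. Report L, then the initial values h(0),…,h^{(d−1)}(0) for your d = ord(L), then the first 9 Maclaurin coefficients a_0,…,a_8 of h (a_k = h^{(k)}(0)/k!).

L = 4 + (-2 + 2·x)·Dx  (order 1).
h: a_k = -9, -18, -27, -36, -45, -54, -63, -72, -81, …
ICs: h(0) = -9.

f: a_k = -3, -9, -27, -81, -243, -729, -2187, -6561, -19683, …
Change of var in L_f (x↦r) gives L₀.
h₀' ⇒ L via d/dx closure of L₀.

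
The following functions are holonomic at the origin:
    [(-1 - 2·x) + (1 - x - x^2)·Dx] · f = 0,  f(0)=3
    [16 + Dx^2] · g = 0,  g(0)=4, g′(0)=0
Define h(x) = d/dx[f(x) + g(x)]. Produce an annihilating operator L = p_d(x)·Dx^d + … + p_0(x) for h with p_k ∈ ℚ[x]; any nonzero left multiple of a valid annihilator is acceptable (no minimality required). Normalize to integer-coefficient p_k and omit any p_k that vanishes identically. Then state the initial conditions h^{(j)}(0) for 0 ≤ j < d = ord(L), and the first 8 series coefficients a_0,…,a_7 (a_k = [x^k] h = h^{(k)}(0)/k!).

L = (1472 + 2624·x + 2560·x^2 + 640·x^3 + 2240·x^4 + 2304·x^5 + 768·x^6) + (-272 - 112·x + 1008·x^2 - 160·x^3 - 800·x^4 + 576·x^5 + 896·x^6 + 256·x^7)·Dx + (92 + 164·x + 160·x^2 + 40·x^3 + 140·x^4 + 144·x^5 + 48·x^6)·Dx^2 + (-17 - 7·x + 63·x^2 - 10·x^3 - 50·x^4 + 36·x^5 + 56·x^6 + 16·x^7)·Dx^3  (order 3).
h: a_k = 3, -52, 27, 692/3, 120, 1462/15, 441, 273424/315, …
ICs: h(0) = 3, h′(0) = -52, h′′(0) = 54.

f: a_k = 3, 3, 6, 9, 15, 24, 39, 63, …
g: a_k = 4, 0, -32, 0, 128/3, 0, -1024/45, 0, …
Sum ⇒ L₀ = lclm(L_f,L_g) in ℚ(x)⟨Dx⟩.
h₀' ⇒ L via d/dx closure of L₀.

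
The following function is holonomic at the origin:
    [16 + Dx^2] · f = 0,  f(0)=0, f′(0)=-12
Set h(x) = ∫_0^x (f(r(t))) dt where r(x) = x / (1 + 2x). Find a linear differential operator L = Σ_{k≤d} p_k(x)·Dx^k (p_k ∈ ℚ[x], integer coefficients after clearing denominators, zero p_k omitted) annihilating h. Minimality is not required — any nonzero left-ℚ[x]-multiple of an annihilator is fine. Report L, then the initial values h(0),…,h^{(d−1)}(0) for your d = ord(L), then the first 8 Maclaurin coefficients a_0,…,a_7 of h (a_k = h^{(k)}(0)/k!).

f: a_k = 0, -12, 0, 32, 0, -128/5, 0, 1024/105, …
Change of var in L_f (x↦r) gives L₀.
h=∫₀ˣh₀: take L = L₀·Dx.
L = 16·Dx + (4 + 24·x + 48·x^2 + 32·x^3)·Dx^2 + (1 + 8·x + 24·x^2 + 32·x^3 + 16·x^4)·Dx^3  (order 3).
h: a_k = 0, 0, -6, 8, -4, -96/5, 1376/15, -1920/7, …
ICs: h(0) = 0, h′(0) = 0, h′′(0) = -12.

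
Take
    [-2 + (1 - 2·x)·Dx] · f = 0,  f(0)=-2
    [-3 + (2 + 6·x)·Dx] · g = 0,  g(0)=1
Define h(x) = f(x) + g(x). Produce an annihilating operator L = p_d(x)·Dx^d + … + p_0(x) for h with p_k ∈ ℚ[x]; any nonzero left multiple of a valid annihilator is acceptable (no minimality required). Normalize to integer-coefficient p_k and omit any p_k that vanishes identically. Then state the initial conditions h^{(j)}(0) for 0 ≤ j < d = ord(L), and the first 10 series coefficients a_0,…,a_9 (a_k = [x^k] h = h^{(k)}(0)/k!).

L = (-66 - 108·x) + (41 + 156·x + 324·x^2)·Dx + (-2 - 38·x - 24·x^2 + 216·x^3)·Dx^2  (order 2).
h: a_k = -1, -5/2, -73/8, -229/16, -4501/128, -14683/256, -146381/1024, -452117/2048, -19591885/32768, -53035519/65536, …
ICs: h(0) = -1, h′(0) = -5/2.

f: a_k = -2, -4, -8, -16, -32, -64, -128, -256, -512, -1024, …
g: a_k = 1, 3/2, -9/8, 27/16, -405/128, 1701/256, -15309/1024, 72171/2048, -2814669/32768, 14073345/65536, …
h₀=f+g: left-lcm gives L₀, ord ≤ 2.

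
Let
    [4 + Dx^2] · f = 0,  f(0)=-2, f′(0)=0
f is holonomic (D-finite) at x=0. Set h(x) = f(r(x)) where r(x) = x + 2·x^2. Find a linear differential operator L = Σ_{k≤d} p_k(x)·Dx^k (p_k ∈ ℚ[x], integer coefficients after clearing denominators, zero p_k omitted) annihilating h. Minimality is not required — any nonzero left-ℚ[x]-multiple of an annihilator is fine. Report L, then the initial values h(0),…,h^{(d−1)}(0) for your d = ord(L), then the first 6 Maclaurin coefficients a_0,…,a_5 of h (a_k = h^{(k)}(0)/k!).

f: a_k = -2, 0, 4, 0, -4/3, 0, …
h₀=f(r): pull back L_f along r ⇒ L₀.
L = (4 + 48·x + 192·x^2 + 256·x^3) - 4·Dx + (1 + 4·x)·Dx^2  (order 2).
h: a_k = -2, 0, 4, 16, 44/3, -32/3, …
ICs: h(0) = -2, h′(0) = 0.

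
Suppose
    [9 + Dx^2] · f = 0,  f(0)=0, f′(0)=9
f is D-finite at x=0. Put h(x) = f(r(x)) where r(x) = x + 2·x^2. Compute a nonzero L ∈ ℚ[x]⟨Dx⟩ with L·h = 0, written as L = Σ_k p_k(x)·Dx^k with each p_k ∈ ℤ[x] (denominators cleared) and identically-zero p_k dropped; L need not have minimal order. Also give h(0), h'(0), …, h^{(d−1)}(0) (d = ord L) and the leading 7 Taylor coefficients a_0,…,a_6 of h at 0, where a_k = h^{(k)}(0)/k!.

L = (9 + 108·x + 432·x^2 + 576·x^3) - 4·Dx + (1 + 4·x)·Dx^2  (order 2).
h: a_k = 0, 9, 18, -27/2, -81, -6237/40, -189/4, …
ICs: h(0) = 0, h′(0) = 9.

f: a_k = 0, 9, 0, -27/2, 0, 243/40, 0, …
Change of var in L_f (x↦r) gives L₀.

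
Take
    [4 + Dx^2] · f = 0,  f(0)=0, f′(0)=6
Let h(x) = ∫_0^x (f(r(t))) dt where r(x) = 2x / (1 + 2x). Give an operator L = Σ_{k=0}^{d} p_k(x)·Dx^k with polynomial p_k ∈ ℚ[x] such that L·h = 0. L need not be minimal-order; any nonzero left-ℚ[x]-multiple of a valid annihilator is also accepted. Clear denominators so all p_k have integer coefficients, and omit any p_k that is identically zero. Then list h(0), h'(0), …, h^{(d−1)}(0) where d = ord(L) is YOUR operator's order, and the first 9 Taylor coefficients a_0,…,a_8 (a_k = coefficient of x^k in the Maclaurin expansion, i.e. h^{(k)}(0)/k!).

L = 16·Dx + (4 + 24·x + 48·x^2 + 32·x^3)·Dx^2 + (1 + 8·x + 24·x^2 + 32·x^3 + 16·x^4)·Dx^3  (order 3).
h: a_k = 0, 0, 6, -8, 4, 96/5, -1376/15, 1920/7, -70688/105, …
ICs: h(0) = 0, h′(0) = 0, h′′(0) = 12.

f: a_k = 0, 6, 0, -4, 0, 4/5, 0, -8/105, 0, …
f∘r: x↦r, Dx↦Dx/r' in L_f ⇒ L₀.
Integrate: L := L₀·Dx.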